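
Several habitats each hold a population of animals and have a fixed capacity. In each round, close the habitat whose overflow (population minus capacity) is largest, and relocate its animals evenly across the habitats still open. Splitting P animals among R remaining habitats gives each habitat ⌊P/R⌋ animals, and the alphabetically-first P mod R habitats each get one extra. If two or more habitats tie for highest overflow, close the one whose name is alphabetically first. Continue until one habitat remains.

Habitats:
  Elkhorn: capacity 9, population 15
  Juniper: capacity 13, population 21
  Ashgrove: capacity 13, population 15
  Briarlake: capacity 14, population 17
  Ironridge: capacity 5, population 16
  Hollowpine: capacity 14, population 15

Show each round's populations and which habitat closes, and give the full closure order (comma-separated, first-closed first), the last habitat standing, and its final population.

Closure order: Ironridge, Juniper, Elkhorn, Ashgrove, Briarlake
Last habitat: Hollowpine with 99 animals

Round 1: Ashgrove=15 Briarlake=17 Elkhorn=15 Hollowpine=15 Ironridge=16 Juniper=21 → close Ironridge (overflow 11)
  16÷5 = 3 each, +1 to first 1
Round 2: Ashgrove=19 Briarlake=20 Elkhorn=18 Hollowpine=18 Juniper=24 → close Juniper (overflow 11)
  24÷4 = 6 each, +1 to first 0
Round 3: Ashgrove=25 Briarlake=26 Elkhorn=24 Hollowpine=24 → close Elkhorn (overflow 15)
  24÷3 = 8 each, +1 to first 0
Round 4: Ashgrove=33 Briarlake=34 Hollowpine=32 → close Ashgrove (overflow 20)
  33÷2 = 16 each, +1 to first 1
Round 5: Briarlake=51 Hollowpine=48 → close Briarlake (overflow 37)
  51÷1 = 51 each, +1 to first 0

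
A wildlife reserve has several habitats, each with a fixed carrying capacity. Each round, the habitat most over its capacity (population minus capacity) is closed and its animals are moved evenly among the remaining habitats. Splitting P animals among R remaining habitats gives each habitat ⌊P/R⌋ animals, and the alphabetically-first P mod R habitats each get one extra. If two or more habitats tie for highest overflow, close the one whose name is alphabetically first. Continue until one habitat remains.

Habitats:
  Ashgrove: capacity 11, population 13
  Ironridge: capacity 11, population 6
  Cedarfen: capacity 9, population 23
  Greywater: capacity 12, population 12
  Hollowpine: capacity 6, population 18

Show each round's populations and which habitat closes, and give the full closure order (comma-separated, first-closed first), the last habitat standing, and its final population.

Round 1: Ashgrove=13 Cedarfen=23 Greywater=12 Hollowpine=18 Ironridge=6 → close Cedarfen (overflow 14)
  23÷4 = 5 each, +1 to first 3
Round 2: Ashgrove=19 Greywater=18 Hollowpine=24 Ironridge=11 → close Hollowpine (overflow 18)
  24÷3 = 8 each, +1 to first 0
Round 3: Ashgrove=27 Greywater=26 Ironridge=19 → close Ashgrove (overflow 16)
  27÷2 = 13 each, +1 to first 1
Round 4: Greywater=40 Ironridge=32 → close Greywater (overflow 28)
  40÷1 = 40 each, +1 to first 0

Closure order: Cedarfen, Hollowpine, Ashgrove, Greywater
Last habitat: Ironridge with 72 animals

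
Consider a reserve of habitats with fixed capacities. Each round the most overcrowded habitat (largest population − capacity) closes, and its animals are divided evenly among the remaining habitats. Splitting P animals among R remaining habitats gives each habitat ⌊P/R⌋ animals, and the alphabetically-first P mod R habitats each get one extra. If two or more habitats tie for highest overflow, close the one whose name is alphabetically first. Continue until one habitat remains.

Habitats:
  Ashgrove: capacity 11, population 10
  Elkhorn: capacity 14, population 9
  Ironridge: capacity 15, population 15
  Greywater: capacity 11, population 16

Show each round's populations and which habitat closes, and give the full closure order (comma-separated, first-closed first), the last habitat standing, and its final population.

Closure order: Greywater, Ashgrove, Ironridge
Last habitat: Elkhorn with 50 animals

Round 1: Ashgrove=10 Elkhorn=9 Greywater=16 Ironridge=15 → close Greywater (overflow 5)
  16÷3 = 5 each, +1 to first 1
Round 2: Ashgrove=16 Elkhorn=14 Ironridge=20 → close Ashgrove (overflow 5)
  16÷2 = 8 each, +1 to first 0
Round 3: Elkhorn=22 Ironridge=28 → close Ironridge (overflow 13)
  28÷1 = 28 each, +1 to first 0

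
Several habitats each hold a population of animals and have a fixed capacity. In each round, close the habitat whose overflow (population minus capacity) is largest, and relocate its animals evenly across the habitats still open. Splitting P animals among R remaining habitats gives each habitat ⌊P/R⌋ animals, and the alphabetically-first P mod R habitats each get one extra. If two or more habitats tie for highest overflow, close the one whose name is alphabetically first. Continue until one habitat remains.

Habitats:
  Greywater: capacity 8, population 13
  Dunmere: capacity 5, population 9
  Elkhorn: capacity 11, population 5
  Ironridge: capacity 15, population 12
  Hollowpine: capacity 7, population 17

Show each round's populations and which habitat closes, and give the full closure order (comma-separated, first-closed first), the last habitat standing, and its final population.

Closure order: Hollowpine, Dunmere, Greywater, Ironridge
Last habitat: Elkhorn with 56 animals

Round 1: Dunmere=9 Elkhorn=5 Greywater=13 Hollowpine=17 Ironridge=12 → close Hollowpine (overflow 10)
  17÷4 = 4 each, +1 to first 1
Round 2: Dunmere=14 Elkhorn=9 Greywater=17 Ironridge=16 → close Dunmere (overflow 9)
  14÷3 = 4 each, +1 to first 2
Round 3: Elkhorn=14 Greywater=22 Ironridge=20 → close Greywater (overflow 14)
  22÷2 = 11 each, +1 to first 0
Round 4: Elkhorn=25 Ironridge=31 → close Ironridge (overflow 16)
  31÷1 = 31 each, +1 to first 0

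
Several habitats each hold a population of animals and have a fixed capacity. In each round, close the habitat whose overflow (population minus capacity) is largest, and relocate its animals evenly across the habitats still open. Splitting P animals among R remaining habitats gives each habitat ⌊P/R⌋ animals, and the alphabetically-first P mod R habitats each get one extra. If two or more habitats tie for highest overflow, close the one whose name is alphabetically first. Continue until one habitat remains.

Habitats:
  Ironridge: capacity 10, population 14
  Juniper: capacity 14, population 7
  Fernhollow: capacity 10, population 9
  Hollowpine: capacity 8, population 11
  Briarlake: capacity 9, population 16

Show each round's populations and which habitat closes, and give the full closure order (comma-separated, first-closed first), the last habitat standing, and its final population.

Closure order: Briarlake, Ironridge, Hollowpine, Fernhollow
Last habitat: Juniper with 57 animals

Round 1: Briarlake=16 Fernhollow=9 Hollowpine=11 Ironridge=14 Juniper=7 → close Briarlake (overflow 7)
  16÷4 = 4 each, +1 to first 0
Round 2: Fernhollow=13 Hollowpine=15 Ironridge=18 Juniper=11 → close Ironridge (overflow 8)
  18÷3 = 6 each, +1 to first 0
Round 3: Fernhollow=19 Hollowpine=21 Juniper=17 → close Hollowpine (overflow 13)
  21÷2 = 10 each, +1 to first 1
Round 4: Fernhollow=30 Juniper=27 → close Fernhollow (overflow 20)
  30÷1 = 30 each, +1 to first 0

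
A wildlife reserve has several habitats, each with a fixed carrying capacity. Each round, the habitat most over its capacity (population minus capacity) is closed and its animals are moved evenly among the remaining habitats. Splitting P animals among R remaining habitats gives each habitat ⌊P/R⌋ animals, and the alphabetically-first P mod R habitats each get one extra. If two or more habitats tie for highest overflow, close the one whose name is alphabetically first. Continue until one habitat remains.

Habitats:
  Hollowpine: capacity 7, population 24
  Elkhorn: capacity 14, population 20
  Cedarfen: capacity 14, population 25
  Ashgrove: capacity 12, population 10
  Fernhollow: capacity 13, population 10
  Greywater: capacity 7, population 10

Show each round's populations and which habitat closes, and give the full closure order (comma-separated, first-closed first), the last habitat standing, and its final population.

Round 1: Ashgrove=10 Cedarfen=25 Elkhorn=20 Fernhollow=10 Greywater=10 Hollowpine=24 → close Hollowpine (overflow 17)
  24÷5 = 4 each, +1 to first 4
Round 2: Ashgrove=15 Cedarfen=30 Elkhorn=25 Fernhollow=15 Greywater=14 → close Cedarfen (overflow 16)
  30÷4 = 7 each, +1 to first 2
Round 3: Ashgrove=23 Elkhorn=33 Fernhollow=22 Greywater=21 → close Elkhorn (overflow 19)
  33÷3 = 11 each, +1 to first 0
Round 4: Ashgrove=34 Fernhollow=33 Greywater=32 → close Greywater (overflow 25)
  32÷2 = 16 each, +1 to first 0
Round 5: Ashgrove=50 Fernhollow=49 → close Ashgrove (overflow 38)
  50÷1 = 50 each, +1 to first 0

Closure order: Hollowpine, Cedarfen, Elkhorn, Greywater, Ashgrove
Last habitat: Fernhollow with 99 animals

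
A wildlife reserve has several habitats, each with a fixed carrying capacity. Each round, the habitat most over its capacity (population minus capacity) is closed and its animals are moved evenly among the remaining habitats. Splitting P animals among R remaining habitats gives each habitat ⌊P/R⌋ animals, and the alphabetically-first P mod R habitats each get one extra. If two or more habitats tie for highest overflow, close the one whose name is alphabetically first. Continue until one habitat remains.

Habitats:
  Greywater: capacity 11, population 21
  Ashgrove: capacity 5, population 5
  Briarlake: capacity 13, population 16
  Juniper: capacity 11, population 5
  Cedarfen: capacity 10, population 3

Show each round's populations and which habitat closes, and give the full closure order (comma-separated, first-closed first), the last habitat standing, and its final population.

Round 1: Ashgrove=5 Briarlake=16 Cedarfen=3 Greywater=21 Juniper=5 → close Greywater (overflow 10)
  21÷4 = 5 each, +1 to first 1
Round 2: Ashgrove=11 Briarlake=21 Cedarfen=8 Juniper=10 → close Briarlake (overflow 8)
  21÷3 = 7 each, +1 to first 0
Round 3: Ashgrove=18 Cedarfen=15 Juniper=17 → close Ashgrove (overflow 13)
  18÷2 = 9 each, +1 to first 0
Round 4: Cedarfen=24 Juniper=26 → close Juniper (overflow 15)
  26÷1 = 26 each, +1 to first 0

Closure order: Greywater, Briarlake, Ashgrove, Juniper
Last habitat: Cedarfen with 50 animals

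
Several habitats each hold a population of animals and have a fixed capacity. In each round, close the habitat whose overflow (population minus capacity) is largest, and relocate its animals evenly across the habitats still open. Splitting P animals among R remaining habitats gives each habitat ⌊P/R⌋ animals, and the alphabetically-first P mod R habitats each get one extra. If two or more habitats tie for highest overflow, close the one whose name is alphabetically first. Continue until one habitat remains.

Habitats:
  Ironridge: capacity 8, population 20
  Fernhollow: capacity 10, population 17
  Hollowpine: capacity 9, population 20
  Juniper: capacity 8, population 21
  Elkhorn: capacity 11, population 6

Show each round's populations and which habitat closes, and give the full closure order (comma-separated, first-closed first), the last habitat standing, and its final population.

Round 1: Elkhorn=6 Fernhollow=17 Hollowpine=20 Ironridge=20 Juniper=21 → close Juniper (overflow 13)
  21÷4 = 5 each, +1 to first 1
Round 2: Elkhorn=12 Fernhollow=22 Hollowpine=25 Ironridge=25 → close Ironridge (overflow 17)
  25÷3 = 8 each, +1 to first 1
Round 3: Elkhorn=21 Fernhollow=30 Hollowpine=33 → close Hollowpine (overflow 24)
  33÷2 = 16 each, +1 to first 1
Round 4: Elkhorn=38 Fernhollow=46 → close Fernhollow (overflow 36)
  46÷1 = 46 each, +1 to first 0

Closure order: Juniper, Ironridge, Hollowpine, Fernhollow
Last habitat: Elkhorn with 84 animals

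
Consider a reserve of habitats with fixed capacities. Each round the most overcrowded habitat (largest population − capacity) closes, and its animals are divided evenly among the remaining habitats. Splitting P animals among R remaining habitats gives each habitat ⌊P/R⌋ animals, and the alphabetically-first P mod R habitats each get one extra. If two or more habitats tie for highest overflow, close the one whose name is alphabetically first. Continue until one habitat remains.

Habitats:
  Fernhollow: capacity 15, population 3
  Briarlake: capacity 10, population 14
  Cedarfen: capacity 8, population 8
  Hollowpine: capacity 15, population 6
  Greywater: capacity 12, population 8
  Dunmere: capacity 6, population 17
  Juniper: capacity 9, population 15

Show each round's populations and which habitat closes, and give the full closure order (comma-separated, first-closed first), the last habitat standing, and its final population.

Closure order: Dunmere, Juniper, Briarlake, Cedarfen, Greywater, Hollowpine
Last habitat: Fernhollow with 71 animals

Round 1: Briarlake=14 Cedarfen=8 Dunmere=17 Fernhollow=3 Greywater=8 Hollowpine=6 Juniper=15 → close Dunmere (overflow 11)
  17÷6 = 2 each, +1 to first 5
Round 2: Briarlake=17 Cedarfen=11 Fernhollow=6 Greywater=11 Hollowpine=9 Juniper=17 → close Juniper (overflow 8)
  17÷5 = 3 each, +1 to first 2
Round 3: Briarlake=21 Cedarfen=15 Fernhollow=9 Greywater=14 Hollowpine=12 → close Briarlake (overflow 11)
  21÷4 = 5 each, +1 to first 1
Round 4: Cedarfen=21 Fernhollow=14 Greywater=19 Hollowpine=17 → close Cedarfen (overflow 13)
  21÷3 = 7 each, +1 to first 0
Round 5: Fernhollow=21 Greywater=26 Hollowpine=24 → close Greywater (overflow 14)
  26÷2 = 13 each, +1 to first 0
Round 6: Fernhollow=34 Hollowpine=37 → close Hollowpine (overflow 22)
  37÷1 = 37 each, +1 to first 0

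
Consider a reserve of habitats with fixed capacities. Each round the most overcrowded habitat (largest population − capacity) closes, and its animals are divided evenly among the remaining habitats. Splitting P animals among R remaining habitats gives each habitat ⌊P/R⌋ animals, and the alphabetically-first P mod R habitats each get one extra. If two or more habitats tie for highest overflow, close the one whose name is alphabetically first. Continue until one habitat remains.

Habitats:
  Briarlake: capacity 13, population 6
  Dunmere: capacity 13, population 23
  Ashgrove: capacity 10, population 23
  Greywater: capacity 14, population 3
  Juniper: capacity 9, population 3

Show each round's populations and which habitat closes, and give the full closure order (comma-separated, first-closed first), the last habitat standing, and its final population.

Round 1: Ashgrove=23 Briarlake=6 Dunmere=23 Greywater=3 Juniper=3 → close Ashgrove (overflow 13)
  23÷4 = 5 each, +1 to first 3
Round 2: Briarlake=12 Dunmere=29 Greywater=9 Juniper=8 → close Dunmere (overflow 16)
  29÷3 = 9 each, +1 to first 2
Round 3: Briarlake=22 Greywater=19 Juniper=17 → close Briarlake (overflow 9)
  22÷2 = 11 each, +1 to first 0
Round 4: Greywater=30 Juniper=28 → close Juniper (overflow 19)
  28÷1 = 28 each, +1 to first 0

Closure order: Ashgrove, Dunmere, Briarlake, Juniper
Last habitat: Greywater with 58 animals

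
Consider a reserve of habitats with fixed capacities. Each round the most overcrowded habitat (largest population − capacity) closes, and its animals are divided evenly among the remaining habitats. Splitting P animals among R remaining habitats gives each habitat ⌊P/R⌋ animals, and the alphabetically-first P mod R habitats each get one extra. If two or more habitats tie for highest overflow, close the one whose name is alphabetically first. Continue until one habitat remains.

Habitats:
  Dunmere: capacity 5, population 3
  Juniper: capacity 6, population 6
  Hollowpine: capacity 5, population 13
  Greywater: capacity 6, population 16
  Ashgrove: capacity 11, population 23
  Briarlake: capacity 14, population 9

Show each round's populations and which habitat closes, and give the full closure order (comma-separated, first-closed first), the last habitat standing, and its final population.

Round 1: Ashgrove=23 Briarlake=9 Dunmere=3 Greywater=16 Hollowpine=13 Juniper=6 → close Ashgrove (overflow 12)
  23÷5 = 4 each, +1 to first 3
Round 2: Briarlake=14 Dunmere=8 Greywater=21 Hollowpine=17 Juniper=10 → close Greywater (overflow 15)
  21÷4 = 5 each, +1 to first 1
Round 3: Briarlake=20 Dunmere=13 Hollowpine=22 Juniper=15 → close Hollowpine (overflow 17)
  22÷3 = 7 each, +1 to first 1
Round 4: Briarlake=28 Dunmere=20 Juniper=22 → close Juniper (overflow 16)
  22÷2 = 11 each, +1 to first 0
Round 5: Briarlake=39 Dunmere=31 → close Dunmere (overflow 26)
  31÷1 = 31 each, +1 to first 0

Closure order: Ashgrove, Greywater, Hollowpine, Juniper, Dunmere
Last habitat: Briarlake with 70 animals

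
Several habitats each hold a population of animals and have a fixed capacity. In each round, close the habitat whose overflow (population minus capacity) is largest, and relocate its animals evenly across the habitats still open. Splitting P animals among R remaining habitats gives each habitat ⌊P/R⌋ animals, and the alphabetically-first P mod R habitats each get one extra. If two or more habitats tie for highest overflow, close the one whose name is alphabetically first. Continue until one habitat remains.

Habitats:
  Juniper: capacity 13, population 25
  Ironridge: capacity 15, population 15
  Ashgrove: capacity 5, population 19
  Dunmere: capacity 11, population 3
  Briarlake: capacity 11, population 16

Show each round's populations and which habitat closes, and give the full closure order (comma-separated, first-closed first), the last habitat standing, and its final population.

Closure order: Ashgrove, Juniper, Briarlake, Ironridge
Last habitat: Dunmere with 78 animals

Round 1: Ashgrove=19 Briarlake=16 Dunmere=3 Ironridge=15 Juniper=25 → close Ashgrove (overflow 14)
  19÷4 = 4 each, +1 to first 3
Round 2: Briarlake=21 Dunmere=8 Ironridge=20 Juniper=29 → close Juniper (overflow 16)
  29÷3 = 9 each, +1 to first 2
Round 3: Briarlake=31 Dunmere=18 Ironridge=29 → close Briarlake (overflow 20)
  31÷2 = 15 each, +1 to first 1
Round 4: Dunmere=34 Ironridge=44 → close Ironridge (overflow 29)
  44÷1 = 44 each, +1 to first 0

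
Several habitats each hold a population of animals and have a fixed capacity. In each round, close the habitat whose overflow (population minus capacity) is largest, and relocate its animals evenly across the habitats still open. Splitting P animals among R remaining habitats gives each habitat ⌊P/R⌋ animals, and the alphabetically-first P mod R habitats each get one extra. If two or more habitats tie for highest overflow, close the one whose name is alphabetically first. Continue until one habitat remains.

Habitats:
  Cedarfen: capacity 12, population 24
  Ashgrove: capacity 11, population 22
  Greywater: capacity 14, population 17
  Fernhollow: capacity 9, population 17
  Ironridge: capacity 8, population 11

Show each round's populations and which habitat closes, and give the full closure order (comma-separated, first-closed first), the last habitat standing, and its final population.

Round 1: Ashgrove=22 Cedarfen=24 Fernhollow=17 Greywater=17 Ironridge=11 → close Cedarfen (overflow 12)
  24÷4 = 6 each, +1 to first 0
Round 2: Ashgrove=28 Fernhollow=23 Greywater=23 Ironridge=17 → close Ashgrove (overflow 17)
  28÷3 = 9 each, +1 to first 1
Round 3: Fernhollow=33 Greywater=32 Ironridge=26 → close Fernhollow (overflow 24)
  33÷2 = 16 each, +1 to first 1
Round 4: Greywater=49 Ironridge=42 → close Greywater (overflow 35)
  49÷1 = 49 each, +1 to first 0

Closure order: Cedarfen, Ashgrove, Fernhollow, Greywater
Last habitat: Ironridge with 91 animals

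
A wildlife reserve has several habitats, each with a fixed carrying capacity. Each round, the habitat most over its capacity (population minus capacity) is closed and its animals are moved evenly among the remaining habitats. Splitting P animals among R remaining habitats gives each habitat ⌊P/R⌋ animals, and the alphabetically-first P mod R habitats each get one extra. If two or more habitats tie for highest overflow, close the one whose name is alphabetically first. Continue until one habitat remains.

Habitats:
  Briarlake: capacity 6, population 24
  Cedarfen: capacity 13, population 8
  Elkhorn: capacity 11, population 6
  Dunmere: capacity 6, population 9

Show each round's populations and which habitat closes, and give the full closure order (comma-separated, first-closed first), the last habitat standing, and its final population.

Closure order: Briarlake, Dunmere, Cedarfen
Last habitat: Elkhorn with 47 animals

Round 1: Briarlake=24 Cedarfen=8 Dunmere=9 Elkhorn=6 → close Briarlake (overflow 18)
  24÷3 = 8 each, +1 to first 0
Round 2: Cedarfen=16 Dunmere=17 Elkhorn=14 → close Dunmere (overflow 11)
  17÷2 = 8 each, +1 to first 1
Round 3: Cedarfen=25 Elkhorn=22 → close Cedarfen (overflow 12)
  25÷1 = 25 each, +1 to first 0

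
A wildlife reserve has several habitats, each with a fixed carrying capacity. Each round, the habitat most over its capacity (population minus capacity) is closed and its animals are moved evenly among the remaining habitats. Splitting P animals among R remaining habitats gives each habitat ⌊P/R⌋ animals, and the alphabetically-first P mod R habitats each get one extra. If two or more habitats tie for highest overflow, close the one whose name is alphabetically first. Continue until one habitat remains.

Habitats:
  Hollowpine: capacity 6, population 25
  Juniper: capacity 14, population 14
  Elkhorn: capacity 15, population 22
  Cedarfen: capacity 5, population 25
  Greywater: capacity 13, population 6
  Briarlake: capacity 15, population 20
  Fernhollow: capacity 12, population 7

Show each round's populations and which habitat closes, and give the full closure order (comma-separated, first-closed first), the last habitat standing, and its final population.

Closure order: Cedarfen, Hollowpine, Elkhorn, Briarlake, Juniper, Fernhollow
Last habitat: Greywater with 119 animals

Round 1: Briarlake=20 Cedarfen=25 Elkhorn=22 Fernhollow=7 Greywater=6 Hollowpine=25 Juniper=14 → close Cedarfen (overflow 20)
  25÷6 = 4 each, +1 to first 1
Round 2: Briarlake=25 Elkhorn=26 Fernhollow=11 Greywater=10 Hollowpine=29 Juniper=18 → close Hollowpine (overflow 23)
  29÷5 = 5 each, +1 to first 4
Round 3: Briarlake=31 Elkhorn=32 Fernhollow=17 Greywater=16 Juniper=23 → close Elkhorn (overflow 17)
  32÷4 = 8 each, +1 to first 0
Round 4: Briarlake=39 Fernhollow=25 Greywater=24 Juniper=31 → close Briarlake (overflow 24)
  39÷3 = 13 each, +1 to first 0
Round 5: Fernhollow=38 Greywater=37 Juniper=44 → close Juniper (overflow 30)
  44÷2 = 22 each, +1 to first 0
Round 6: Fernhollow=60 Greywater=59 → close Fernhollow (overflow 48)
  60÷1 = 60 each, +1 to first 0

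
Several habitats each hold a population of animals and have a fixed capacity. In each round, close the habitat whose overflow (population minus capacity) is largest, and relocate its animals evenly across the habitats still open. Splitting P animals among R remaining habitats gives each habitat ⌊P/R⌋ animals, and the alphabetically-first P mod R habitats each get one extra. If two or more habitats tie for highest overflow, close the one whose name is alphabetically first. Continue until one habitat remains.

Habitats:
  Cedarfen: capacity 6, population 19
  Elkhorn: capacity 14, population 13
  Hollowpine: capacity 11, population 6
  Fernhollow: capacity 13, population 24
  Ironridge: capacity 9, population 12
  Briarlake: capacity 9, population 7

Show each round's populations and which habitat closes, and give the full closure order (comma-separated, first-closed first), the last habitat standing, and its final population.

Closure order: Cedarfen, Fernhollow, Ironridge, Briarlake, Elkhorn
Last habitat: Hollowpine with 81 animals

Round 1: Briarlake=7 Cedarfen=19 Elkhorn=13 Fernhollow=24 Hollowpine=6 Ironridge=12 → close Cedarfen (overflow 13)
  19÷5 = 3 each, +1 to first 4
Round 2: Briarlake=11 Elkhorn=17 Fernhollow=28 Hollowpine=10 Ironridge=15 → close Fernhollow (overflow 15)
  28÷4 = 7 each, +1 to first 0
Round 3: Briarlake=18 Elkhorn=24 Hollowpine=17 Ironridge=22 → close Ironridge (overflow 13)
  22÷3 = 7 each, +1 to first 1
Round 4: Briarlake=26 Elkhorn=31 Hollowpine=24 → close Briarlake (overflow 17)
  26÷2 = 13 each, +1 to first 0
Round 5: Elkhorn=44 Hollowpine=37 → close Elkhorn (overflow 30)
  44÷1 = 44 each, +1 to first 0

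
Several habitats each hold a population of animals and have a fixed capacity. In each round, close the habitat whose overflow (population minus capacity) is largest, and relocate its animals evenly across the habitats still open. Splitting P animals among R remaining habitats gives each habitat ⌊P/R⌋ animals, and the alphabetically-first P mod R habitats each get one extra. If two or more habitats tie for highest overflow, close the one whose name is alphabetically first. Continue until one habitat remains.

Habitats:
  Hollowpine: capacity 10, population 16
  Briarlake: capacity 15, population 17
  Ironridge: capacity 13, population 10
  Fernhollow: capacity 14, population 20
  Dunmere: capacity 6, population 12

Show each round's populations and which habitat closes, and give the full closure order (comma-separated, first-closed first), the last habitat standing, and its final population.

Round 1: Briarlake=17 Dunmere=12 Fernhollow=20 Hollowpine=16 Ironridge=10 → close Dunmere (overflow 6)
  12÷4 = 3 each, +1 to first 0
Round 2: Briarlake=20 Fernhollow=23 Hollowpine=19 Ironridge=13 → close Fernhollow (overflow 9)
  23÷3 = 7 each, +1 to first 2
Round 3: Briarlake=28 Hollowpine=27 Ironridge=20 → close Hollowpine (overflow 17)
  27÷2 = 13 each, +1 to first 1
Round 4: Briarlake=42 Ironridge=33 → close Briarlake (overflow 27)
  42÷1 = 42 each, +1 to first 0

Closure order: Dunmere, Fernhollow, Hollowpine, Briarlake
Last habitat: Ironridge with 75 animals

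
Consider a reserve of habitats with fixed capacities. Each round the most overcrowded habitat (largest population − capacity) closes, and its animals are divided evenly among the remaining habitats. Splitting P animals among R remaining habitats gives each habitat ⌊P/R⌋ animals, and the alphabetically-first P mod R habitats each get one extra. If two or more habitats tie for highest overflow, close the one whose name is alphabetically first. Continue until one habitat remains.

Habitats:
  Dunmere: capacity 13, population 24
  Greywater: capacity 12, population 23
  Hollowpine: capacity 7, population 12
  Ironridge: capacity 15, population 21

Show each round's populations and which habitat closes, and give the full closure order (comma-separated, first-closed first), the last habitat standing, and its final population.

Round 1: Dunmere=24 Greywater=23 Hollowpine=12 Ironridge=21 → close Dunmere (overflow 11)
  24÷3 = 8 each, +1 to first 0
Round 2: Greywater=31 Hollowpine=20 Ironridge=29 → close Greywater (overflow 19)
  31÷2 = 15 each, +1 to first 1
Round 3: Hollowpine=36 Ironridge=44 → close Hollowpine (overflow 29)
  36÷1 = 36 each, +1 to first 0

Closure order: Dunmere, Greywater, Hollowpine
Last habitat: Ironridge with 80 animals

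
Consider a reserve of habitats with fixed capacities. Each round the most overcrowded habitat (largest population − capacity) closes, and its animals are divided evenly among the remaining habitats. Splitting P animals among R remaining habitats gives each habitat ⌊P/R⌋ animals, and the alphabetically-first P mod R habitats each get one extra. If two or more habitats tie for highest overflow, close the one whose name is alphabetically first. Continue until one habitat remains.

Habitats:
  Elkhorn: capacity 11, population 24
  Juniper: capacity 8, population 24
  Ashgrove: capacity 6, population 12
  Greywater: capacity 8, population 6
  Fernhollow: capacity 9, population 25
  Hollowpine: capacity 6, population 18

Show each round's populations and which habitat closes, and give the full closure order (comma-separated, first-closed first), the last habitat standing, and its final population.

Round 1: Ashgrove=12 Elkhorn=24 Fernhollow=25 Greywater=6 Hollowpine=18 Juniper=24 → close Fernhollow (overflow 16)
  25÷5 = 5 each, +1 to first 0
Round 2: Ashgrove=17 Elkhorn=29 Greywater=11 Hollowpine=23 Juniper=29 → close Juniper (overflow 21)
  29÷4 = 7 each, +1 to first 1
Round 3: Ashgrove=25 Elkhorn=36 Greywater=18 Hollowpine=30 → close Elkhorn (overflow 25)
  36÷3 = 12 each, +1 to first 0
Round 4: Ashgrove=37 Greywater=30 Hollowpine=42 → close Hollowpine (overflow 36)
  42÷2 = 21 each, +1 to first 0
Round 5: Ashgrove=58 Greywater=51 → close Ashgrove (overflow 52)
  58÷1 = 58 each, +1 to first 0

Closure order: Fernhollow, Juniper, Elkhorn, Hollowpine, Ashgrove
Last habitat: Greywater with 109 animals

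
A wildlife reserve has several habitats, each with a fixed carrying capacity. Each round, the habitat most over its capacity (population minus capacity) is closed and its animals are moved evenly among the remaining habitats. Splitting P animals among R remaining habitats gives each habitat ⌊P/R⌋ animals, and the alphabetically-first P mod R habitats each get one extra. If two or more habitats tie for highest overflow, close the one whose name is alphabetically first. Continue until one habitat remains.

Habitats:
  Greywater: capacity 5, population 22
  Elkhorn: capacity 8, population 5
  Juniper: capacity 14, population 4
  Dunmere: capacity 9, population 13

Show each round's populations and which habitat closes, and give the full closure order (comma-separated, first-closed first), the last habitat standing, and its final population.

Closure order: Greywater, Dunmere, Elkhorn
Last habitat: Juniper with 44 animals

Round 1: Dunmere=13 Elkhorn=5 Greywater=22 Juniper=4 → close Greywater (overflow 17)
  22÷3 = 7 each, +1 to first 1
Round 2: Dunmere=21 Elkhorn=12 Juniper=11 → close Dunmere (overflow 12)
  21÷2 = 10 each, +1 to first 1
Round 3: Elkhorn=23 Juniper=21 → close Elkhorn (overflow 15)
  23÷1 = 23 each, +1 to first 0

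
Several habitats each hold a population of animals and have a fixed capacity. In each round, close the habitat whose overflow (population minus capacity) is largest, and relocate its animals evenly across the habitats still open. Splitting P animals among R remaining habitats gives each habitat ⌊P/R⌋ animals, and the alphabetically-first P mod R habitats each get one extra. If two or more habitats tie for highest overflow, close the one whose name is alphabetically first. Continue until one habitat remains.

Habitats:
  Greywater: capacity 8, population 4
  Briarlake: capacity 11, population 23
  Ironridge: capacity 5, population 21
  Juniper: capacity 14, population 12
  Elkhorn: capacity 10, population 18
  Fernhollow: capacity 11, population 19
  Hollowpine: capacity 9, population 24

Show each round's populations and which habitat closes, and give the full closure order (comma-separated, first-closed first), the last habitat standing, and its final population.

Closure order: Ironridge, Hollowpine, Briarlake, Elkhorn, Fernhollow, Juniper
Last habitat: Greywater with 121 animals

Round 1: Briarlake=23 Elkhorn=18 Fernhollow=19 Greywater=4 Hollowpine=24 Ironridge=21 Juniper=12 → close Ironridge (overflow 16)
  21÷6 = 3 each, +1 to first 3
Round 2: Briarlake=27 Elkhorn=22 Fernhollow=23 Greywater=7 Hollowpine=27 Juniper=15 → close Hollowpine (overflow 18)
  27÷5 = 5 each, +1 to first 2
Round 3: Briarlake=33 Elkhorn=28 Fernhollow=28 Greywater=12 Juniper=20 → close Briarlake (overflow 22)
  33÷4 = 8 each, +1 to first 1
Round 4: Elkhorn=37 Fernhollow=36 Greywater=20 Juniper=28 → close Elkhorn (overflow 27)
  37÷3 = 12 each, +1 to first 1
Round 5: Fernhollow=49 Greywater=32 Juniper=40 → close Fernhollow (overflow 38)
  49÷2 = 24 each, +1 to first 1
Round 6: Greywater=57 Juniper=64 → close Juniper (overflow 50)
  64÷1 = 64 each, +1 to first 0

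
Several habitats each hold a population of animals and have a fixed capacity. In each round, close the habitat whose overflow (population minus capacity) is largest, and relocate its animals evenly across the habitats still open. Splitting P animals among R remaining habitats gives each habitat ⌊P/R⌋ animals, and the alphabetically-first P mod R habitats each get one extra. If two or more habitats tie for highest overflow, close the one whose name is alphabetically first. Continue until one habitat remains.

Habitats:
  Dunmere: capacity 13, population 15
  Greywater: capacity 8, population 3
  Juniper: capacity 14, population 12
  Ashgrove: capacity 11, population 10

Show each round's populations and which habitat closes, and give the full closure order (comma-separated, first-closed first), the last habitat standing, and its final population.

Round 1: Ashgrove=10 Dunmere=15 Greywater=3 Juniper=12 → close Dunmere (overflow 2)
  15÷3 = 5 each, +1 to first 0
Round 2: Ashgrove=15 Greywater=8 Juniper=17 → close Ashgrove (overflow 4)
  15÷2 = 7 each, +1 to first 1
Round 3: Greywater=16 Juniper=24 → close Juniper (overflow 10)
  24÷1 = 24 each, +1 to first 0

Closure order: Dunmere, Ashgrove, Juniper
Last habitat: Greywater with 40 animals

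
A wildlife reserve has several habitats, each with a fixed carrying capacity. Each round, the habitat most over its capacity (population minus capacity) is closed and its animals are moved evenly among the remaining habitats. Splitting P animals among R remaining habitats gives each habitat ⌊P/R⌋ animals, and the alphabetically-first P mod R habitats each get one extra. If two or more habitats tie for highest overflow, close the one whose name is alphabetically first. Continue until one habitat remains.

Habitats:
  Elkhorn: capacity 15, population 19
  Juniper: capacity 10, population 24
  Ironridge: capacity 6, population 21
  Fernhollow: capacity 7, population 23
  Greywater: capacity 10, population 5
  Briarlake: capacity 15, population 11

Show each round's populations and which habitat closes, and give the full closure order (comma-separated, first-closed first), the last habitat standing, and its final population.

Round 1: Briarlake=11 Elkhorn=19 Fernhollow=23 Greywater=5 Ironridge=21 Juniper=24 → close Fernhollow (overflow 16)
  23÷5 = 4 each, +1 to first 3
Round 2: Briarlake=16 Elkhorn=24 Greywater=10 Ironridge=25 Juniper=28 → close Ironridge (overflow 19)
  25÷4 = 6 each, +1 to first 1
Round 3: Briarlake=23 Elkhorn=30 Greywater=16 Juniper=34 → close Juniper (overflow 24)
  34÷3 = 11 each, +1 to first 1
Round 4: Briarlake=35 Elkhorn=41 Greywater=27 → close Elkhorn (overflow 26)
  41÷2 = 20 each, +1 to first 1
Round 5: Briarlake=56 Greywater=47 → close Briarlake (overflow 41)
  56÷1 = 56 each, +1 to first 0

Closure order: Fernhollow, Ironridge, Juniper, Elkhorn, Briarlake
Last habitat: Greywater with 103 animals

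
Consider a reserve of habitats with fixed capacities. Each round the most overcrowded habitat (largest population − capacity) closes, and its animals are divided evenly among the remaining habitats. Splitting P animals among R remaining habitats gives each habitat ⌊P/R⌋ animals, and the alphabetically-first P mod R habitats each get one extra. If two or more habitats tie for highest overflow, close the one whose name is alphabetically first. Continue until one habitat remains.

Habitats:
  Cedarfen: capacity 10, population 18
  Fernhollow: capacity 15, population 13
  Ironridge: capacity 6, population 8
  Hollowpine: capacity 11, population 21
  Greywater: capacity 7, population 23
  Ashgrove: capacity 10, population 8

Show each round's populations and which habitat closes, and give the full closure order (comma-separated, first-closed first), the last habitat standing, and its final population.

Round 1: Ashgrove=8 Cedarfen=18 Fernhollow=13 Greywater=23 Hollowpine=21 Ironridge=8 → close Greywater (overflow 16)
  23÷5 = 4 each, +1 to first 3
Round 2: Ashgrove=13 Cedarfen=23 Fernhollow=18 Hollowpine=25 Ironridge=12 → close Hollowpine (overflow 14)
  25÷4 = 6 each, +1 to first 1
Round 3: Ashgrove=20 Cedarfen=29 Fernhollow=24 Ironridge=18 → close Cedarfen (overflow 19)
  29÷3 = 9 each, +1 to first 2
Round 4: Ashgrove=30 Fernhollow=34 Ironridge=27 → close Ironridge (overflow 21)
  27÷2 = 13 each, +1 to first 1
Round 5: Ashgrove=44 Fernhollow=47 → close Ashgrove (overflow 34)
  44÷1 = 44 each, +1 to first 0

Closure order: Greywater, Hollowpine, Cedarfen, Ironridge, Ashgrove
Last habitat: Fernhollow with 91 animals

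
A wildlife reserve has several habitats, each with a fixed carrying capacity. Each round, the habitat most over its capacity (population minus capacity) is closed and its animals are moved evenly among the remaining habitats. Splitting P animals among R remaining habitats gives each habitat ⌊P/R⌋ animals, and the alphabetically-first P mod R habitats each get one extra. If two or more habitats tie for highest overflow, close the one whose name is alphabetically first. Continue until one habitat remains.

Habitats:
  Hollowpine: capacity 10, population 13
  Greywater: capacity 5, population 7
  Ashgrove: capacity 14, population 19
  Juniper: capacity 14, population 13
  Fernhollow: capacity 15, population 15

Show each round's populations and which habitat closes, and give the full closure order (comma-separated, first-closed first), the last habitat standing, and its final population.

Round 1: Ashgrove=19 Fernhollow=15 Greywater=7 Hollowpine=13 Juniper=13 → close Ashgrove (overflow 5)
  19÷4 = 4 each, +1 to first 3
Round 2: Fernhollow=20 Greywater=12 Hollowpine=18 Juniper=17 → close Hollowpine (overflow 8)
  18÷3 = 6 each, +1 to first 0
Round 3: Fernhollow=26 Greywater=18 Juniper=23 → close Greywater (overflow 13)
  18÷2 = 9 each, +1 to first 0
Round 4: Fernhollow=35 Juniper=32 → close Fernhollow (overflow 20)
  35÷1 = 35 each, +1 to first 0

Closure order: Ashgrove, Hollowpine, Greywater, Fernhollow
Last habitat: Juniper with 67 animals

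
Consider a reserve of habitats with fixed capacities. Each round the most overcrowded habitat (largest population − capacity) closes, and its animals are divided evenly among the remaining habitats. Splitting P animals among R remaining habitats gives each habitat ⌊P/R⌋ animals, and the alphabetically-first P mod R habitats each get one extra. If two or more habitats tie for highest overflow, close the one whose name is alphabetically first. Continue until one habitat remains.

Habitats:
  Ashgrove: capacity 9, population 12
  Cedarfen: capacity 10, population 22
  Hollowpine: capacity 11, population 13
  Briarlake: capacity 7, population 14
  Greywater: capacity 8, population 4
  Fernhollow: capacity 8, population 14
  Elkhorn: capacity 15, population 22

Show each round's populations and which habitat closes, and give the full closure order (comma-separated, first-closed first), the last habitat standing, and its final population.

Closure order: Cedarfen, Briarlake, Elkhorn, Fernhollow, Ashgrove, Hollowpine
Last habitat: Greywater with 101 animals

Round 1: Ashgrove=12 Briarlake=14 Cedarfen=22 Elkhorn=22 Fernhollow=14 Greywater=4 Hollowpine=13 → close Cedarfen (overflow 12)
  22÷6 = 3 each, +1 to first 4
Round 2: Ashgrove=16 Briarlake=18 Elkhorn=26 Fernhollow=18 Greywater=7 Hollowpine=16 → close Briarlake (overflow 11)
  18÷5 = 3 each, +1 to first 3
Round 3: Ashgrove=20 Elkhorn=30 Fernhollow=22 Greywater=10 Hollowpine=19 → close Elkhorn (overflow 15)
  30÷4 = 7 each, +1 to first 2
Round 4: Ashgrove=28 Fernhollow=30 Greywater=17 Hollowpine=26 → close Fernhollow (overflow 22)
  30÷3 = 10 each, +1 to first 0
Round 5: Ashgrove=38 Greywater=27 Hollowpine=36 → close Ashgrove (overflow 29)
  38÷2 = 19 each, +1 to first 0
Round 6: Greywater=46 Hollowpine=55 → close Hollowpine (overflow 44)
  55÷1 = 55 each, +1 to first 0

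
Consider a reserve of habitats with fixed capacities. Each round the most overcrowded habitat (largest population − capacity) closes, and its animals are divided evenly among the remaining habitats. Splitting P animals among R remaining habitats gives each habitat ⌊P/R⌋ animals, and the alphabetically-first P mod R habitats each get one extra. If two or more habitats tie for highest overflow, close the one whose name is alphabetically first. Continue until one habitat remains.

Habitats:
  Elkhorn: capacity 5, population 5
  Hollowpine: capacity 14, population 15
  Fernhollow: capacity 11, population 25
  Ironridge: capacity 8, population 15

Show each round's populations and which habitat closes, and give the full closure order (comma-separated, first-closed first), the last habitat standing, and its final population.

Round 1: Elkhorn=5 Fernhollow=25 Hollowpine=15 Ironridge=15 → close Fernhollow (overflow 14)
  25÷3 = 8 each, +1 to first 1
Round 2: Elkhorn=14 Hollowpine=23 Ironridge=23 → close Ironridge (overflow 15)
  23÷2 = 11 each, +1 to first 1
Round 3: Elkhorn=26 Hollowpine=34 → close Elkhorn (overflow 21)
  26÷1 = 26 each, +1 to first 0

Closure order: Fernhollow, Ironridge, Elkhorn
Last habitat: Hollowpine with 60 animals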